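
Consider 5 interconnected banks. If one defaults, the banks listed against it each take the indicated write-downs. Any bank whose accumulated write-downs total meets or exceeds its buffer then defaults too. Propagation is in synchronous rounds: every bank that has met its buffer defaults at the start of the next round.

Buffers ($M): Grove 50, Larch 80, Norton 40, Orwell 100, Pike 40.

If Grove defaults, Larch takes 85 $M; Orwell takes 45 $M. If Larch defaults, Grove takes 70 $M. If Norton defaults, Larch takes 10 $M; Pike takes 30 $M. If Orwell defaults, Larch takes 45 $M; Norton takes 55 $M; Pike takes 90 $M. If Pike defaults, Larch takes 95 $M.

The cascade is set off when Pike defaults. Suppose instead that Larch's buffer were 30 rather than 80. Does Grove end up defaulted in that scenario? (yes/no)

yes

With Larch's buffer at 30:
Round 1 — Pike defaults (initial).
  Larch: +95 → 95 ≥ 30
Round 2 — Larch defaults.
  Grove: +70 → 70 ≥ 50
Round 3 — Grove defaults.
  Orwell: +45 → 45 < 100
No further defaults.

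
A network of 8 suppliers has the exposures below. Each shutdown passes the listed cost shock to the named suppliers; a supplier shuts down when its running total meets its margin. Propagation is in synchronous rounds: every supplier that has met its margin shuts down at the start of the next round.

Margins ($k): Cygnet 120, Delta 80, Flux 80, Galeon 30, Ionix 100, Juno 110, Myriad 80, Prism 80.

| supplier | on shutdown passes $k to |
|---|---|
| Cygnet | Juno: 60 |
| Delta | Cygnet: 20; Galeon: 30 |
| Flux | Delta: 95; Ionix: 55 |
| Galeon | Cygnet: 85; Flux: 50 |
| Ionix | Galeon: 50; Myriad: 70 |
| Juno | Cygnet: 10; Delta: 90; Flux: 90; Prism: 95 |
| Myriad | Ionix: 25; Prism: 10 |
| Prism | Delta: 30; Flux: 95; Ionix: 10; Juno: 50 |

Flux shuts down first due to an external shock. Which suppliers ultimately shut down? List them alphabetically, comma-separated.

Round 1 — Flux shuts down (initial).
  Delta: +95 → 95 ≥ 80
  Ionix: +55 → 55 < 100
Round 2 — Delta shuts down.
  Cygnet: +20 → 20 < 120
  Galeon: +30 → 30 ≥ 30
Round 3 — Galeon shuts down.
  Cygnet: +85 → 105 < 120
No further shutdowns.

Delta, Flux, Galeon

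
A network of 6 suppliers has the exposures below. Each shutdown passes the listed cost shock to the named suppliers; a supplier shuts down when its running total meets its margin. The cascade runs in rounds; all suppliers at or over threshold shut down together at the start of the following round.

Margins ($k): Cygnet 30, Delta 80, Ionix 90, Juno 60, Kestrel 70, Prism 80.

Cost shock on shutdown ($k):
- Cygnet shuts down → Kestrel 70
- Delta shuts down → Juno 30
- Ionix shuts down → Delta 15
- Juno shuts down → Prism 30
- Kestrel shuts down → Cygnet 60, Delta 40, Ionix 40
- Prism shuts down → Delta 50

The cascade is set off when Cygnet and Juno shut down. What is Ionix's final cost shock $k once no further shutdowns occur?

40

Round 1 — Cygnet, Juno shut down (initial).
  Kestrel: +70 → 70 ≥ 70
  Prism: +30 → 30 < 80
Round 2 — Kestrel shuts down.
  Delta: +40 → 40 < 80
  Ionix: +40 → 40 < 90
No further shutdowns.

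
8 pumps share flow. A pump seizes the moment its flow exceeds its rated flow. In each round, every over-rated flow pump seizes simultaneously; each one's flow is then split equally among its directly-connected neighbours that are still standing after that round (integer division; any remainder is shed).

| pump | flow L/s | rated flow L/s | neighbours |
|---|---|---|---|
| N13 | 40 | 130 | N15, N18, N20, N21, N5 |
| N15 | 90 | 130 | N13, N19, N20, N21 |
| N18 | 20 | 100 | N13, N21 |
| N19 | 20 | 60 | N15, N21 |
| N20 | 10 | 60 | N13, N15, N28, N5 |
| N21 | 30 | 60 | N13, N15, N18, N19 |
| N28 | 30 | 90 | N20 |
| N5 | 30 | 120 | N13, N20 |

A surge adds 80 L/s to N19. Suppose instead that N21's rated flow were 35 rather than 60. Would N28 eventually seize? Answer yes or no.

With N21's rated flow at 35:
Round 1 — N19 at 100 > 60. N19 seizes.
  N19 sheds 100 L/s to N15, N21: 50 each.
    N15: 90+50 = 140 > 130
    N21: 30+50 = 80 > 35
Round 2 — N15, N21 seize.
  N15 sheds 140 L/s to N13, N20: 70 each.
    N13: 40+70 = 110 ≤ 130
    N20: 10+70 = 80 > 60
  N21 sheds 80 L/s to N13, N18: 40 each.
    N13: 110+40 = 150 > 130
    N18: 20+40 = 60 ≤ 100
Round 3 — N13, N20 seize.
  N13 sheds 150 L/s to N18, N5: 75 each.
    N18: 60+75 = 135 > 100
    N5: 30+75 = 105 ≤ 120
  N20 sheds 80 L/s to N28, N5: 40 each.
    N28: 30+40 = 70 ≤ 90
    N5: 105+40 = 145 > 120
Round 4 — N18, N5 seize.
  N18 sheds 135 L/s: no online neighbours, lost.
  N5 sheds 145 L/s: no online neighbours, lost.
No further seizures.

no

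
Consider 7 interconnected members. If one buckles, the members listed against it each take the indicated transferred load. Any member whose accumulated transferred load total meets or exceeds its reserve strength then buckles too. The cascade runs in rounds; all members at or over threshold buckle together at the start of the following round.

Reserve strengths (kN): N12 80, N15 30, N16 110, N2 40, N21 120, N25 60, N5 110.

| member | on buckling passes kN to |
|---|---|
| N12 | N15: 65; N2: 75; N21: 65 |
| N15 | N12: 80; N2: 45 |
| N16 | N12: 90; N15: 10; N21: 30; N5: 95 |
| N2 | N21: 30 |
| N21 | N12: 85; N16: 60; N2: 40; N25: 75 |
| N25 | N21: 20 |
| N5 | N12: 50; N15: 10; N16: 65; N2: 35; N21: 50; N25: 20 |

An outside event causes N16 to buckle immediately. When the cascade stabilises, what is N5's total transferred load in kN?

95

Round 1 — N16 buckles (initial).
  N12: +90 → 90 ≥ 80
  N15: +10 → 10 < 30
  N21: +30 → 30 < 120
  N5: +95 → 95 < 110
Round 2 — N12 buckles.
  N15: +65 → 75 ≥ 30
  N2: +75 → 75 ≥ 40
  N21: +65 → 95 < 120
Round 3 — N15, N2 buckle.
  N21: +30 → 125 ≥ 120
Round 4 — N21 buckles.
  N25: +75 → 75 ≥ 60
Round 5 — N25 buckles.
No further bucklings.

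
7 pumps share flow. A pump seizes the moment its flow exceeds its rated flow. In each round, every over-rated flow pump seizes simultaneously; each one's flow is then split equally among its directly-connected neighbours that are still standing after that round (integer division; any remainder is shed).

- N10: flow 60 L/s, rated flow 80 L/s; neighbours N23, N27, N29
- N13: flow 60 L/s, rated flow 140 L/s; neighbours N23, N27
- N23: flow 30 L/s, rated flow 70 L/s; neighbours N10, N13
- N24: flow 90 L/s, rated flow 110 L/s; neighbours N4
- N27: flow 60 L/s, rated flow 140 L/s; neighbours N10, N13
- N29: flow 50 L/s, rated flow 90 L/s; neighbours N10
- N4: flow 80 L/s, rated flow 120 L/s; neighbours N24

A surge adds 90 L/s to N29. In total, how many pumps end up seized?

5

Round 1 — N29 at 140 > 90. N29 seizes.
  N29 sheds 140 L/s to N10: 140 each.
    N10: 60+140 = 200 > 80
Round 2 — N10 seizes.
  N10 sheds 200 L/s to N23, N27: 100 each.
    N23: 30+100 = 130 > 70
    N27: 60+100 = 160 > 140
Round 3 — N23, N27 seize.
  N23 sheds 130 L/s to N13: 130 each.
    N13: 60+130 = 190 > 140
  N27 sheds 160 L/s to N13: 160 each.
    N13: 190+160 = 350 > 140
Round 4 — N13 seizes.
  N13 sheds 350 L/s: no online neighbours, lost.
No further seizures.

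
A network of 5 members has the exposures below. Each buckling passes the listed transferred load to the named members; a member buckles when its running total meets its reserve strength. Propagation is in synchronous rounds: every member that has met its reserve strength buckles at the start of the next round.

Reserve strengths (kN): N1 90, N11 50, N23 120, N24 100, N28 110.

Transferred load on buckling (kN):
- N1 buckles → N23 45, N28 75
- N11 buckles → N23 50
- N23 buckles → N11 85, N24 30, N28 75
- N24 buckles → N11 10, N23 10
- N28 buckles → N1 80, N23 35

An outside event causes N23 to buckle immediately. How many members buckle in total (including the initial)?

2

Round 1 — N23 buckles (initial).
  N11: +85 → 85 ≥ 50
  N24: +30 → 30 < 100
  N28: +75 → 75 < 110
Round 2 — N11 buckles.
No further bucklings.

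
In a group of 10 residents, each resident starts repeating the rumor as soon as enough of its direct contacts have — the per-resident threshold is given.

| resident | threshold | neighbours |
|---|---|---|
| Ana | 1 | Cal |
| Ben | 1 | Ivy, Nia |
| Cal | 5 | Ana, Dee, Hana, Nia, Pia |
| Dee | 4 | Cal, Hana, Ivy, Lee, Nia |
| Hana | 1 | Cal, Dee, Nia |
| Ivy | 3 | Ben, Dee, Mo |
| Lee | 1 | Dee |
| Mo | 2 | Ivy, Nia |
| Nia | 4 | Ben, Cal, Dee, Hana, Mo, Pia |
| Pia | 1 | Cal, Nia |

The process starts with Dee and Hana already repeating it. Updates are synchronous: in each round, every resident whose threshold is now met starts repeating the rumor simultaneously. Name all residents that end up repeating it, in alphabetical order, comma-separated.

Dee, Hana, Lee

Round 1 — Dee, Hana start repeating the rumor (initial).
Round 2 — checking thresholds:
  Cal: 2 of 5 neighbours < 5, not yet.
  Ivy: 1 of 3 neighbours < 3, not yet.
  Lee: 1 of 1 neighbours ≥ 1, starts repeating the rumor.
  Nia: 2 of 6 neighbours < 4, not yet.
Round 3 — no new spreads; cascade stops.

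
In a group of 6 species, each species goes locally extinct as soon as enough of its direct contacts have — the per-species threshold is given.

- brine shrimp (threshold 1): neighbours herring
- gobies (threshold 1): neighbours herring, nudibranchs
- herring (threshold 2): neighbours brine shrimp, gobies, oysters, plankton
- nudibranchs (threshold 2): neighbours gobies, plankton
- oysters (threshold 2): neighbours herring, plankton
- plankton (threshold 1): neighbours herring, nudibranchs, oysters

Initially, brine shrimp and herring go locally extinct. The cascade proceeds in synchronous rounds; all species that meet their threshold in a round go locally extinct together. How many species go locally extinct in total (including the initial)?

6

Round 1 — brine shrimp, herring go locally extinct (initial).
Round 2 — checking thresholds:
  gobies: 1 of 2 neighbours ≥ 1, goes locally extinct.
  oysters: 1 of 2 neighbours < 2, below threshold.
  plankton: 1 of 3 neighbours ≥ 1, goes locally extinct.
Round 3 — checking thresholds:
  nudibranchs: 2 of 2 neighbours ≥ 2, goes locally extinct.
  oysters: 2 of 2 neighbours ≥ 2, goes locally extinct.
Round 4 — no new extinctions; cascade stops.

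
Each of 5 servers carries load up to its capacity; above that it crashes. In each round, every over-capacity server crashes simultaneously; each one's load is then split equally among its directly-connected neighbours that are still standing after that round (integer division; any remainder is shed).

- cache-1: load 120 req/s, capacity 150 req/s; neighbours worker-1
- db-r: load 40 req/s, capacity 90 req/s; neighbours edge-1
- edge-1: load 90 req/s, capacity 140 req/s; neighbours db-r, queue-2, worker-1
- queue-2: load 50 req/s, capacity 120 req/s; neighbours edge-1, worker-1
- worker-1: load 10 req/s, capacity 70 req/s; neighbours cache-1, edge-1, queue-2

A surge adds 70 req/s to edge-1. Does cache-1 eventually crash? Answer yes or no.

Round 1 — edge-1 at 160 > 140. edge-1 crashes.
  edge-1 sheds 160 req/s to db-r, queue-2, worker-1: 53 each (1 lost).
    db-r: 40+53 = 93 > 90
    queue-2: 50+53 = 103 ≤ 120
    worker-1: 10+53 = 63 ≤ 70
Round 2 — db-r crashes.
  db-r sheds 93 req/s: no online neighbours, lost.
No further crashes.

no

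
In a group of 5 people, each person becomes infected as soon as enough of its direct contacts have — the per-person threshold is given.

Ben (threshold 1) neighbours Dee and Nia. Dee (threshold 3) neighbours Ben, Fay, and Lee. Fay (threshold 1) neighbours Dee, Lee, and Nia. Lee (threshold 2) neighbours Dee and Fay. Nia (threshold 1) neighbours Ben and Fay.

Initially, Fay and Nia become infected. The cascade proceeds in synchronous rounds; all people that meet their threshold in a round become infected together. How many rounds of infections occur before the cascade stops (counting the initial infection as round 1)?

2

Round 1 — Fay, Nia become infected (initial).
Round 2 — checking thresholds:
  Ben: 1 of 2 neighbours ≥ 1, becomes infected.
  Dee: 1 of 3 neighbours < 3, holds.
  Lee: 1 of 2 neighbours < 2, holds.
Round 3 — no new infections; cascade stops.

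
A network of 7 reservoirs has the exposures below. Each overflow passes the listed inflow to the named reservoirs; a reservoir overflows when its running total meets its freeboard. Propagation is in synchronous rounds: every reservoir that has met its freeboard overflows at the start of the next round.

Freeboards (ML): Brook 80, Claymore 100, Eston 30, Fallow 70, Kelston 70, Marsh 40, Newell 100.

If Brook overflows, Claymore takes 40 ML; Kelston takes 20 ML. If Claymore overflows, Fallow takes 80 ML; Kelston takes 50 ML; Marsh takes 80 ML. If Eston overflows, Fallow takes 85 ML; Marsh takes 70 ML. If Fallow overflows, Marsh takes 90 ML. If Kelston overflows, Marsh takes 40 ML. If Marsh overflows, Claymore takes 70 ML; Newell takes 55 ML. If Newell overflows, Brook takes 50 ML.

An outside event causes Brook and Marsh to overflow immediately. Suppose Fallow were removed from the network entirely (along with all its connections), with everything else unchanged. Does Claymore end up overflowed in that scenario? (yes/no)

With Fallow removed:
Round 1 — Brook, Marsh overflow (initial).
  Claymore: +40+70 → 110 ≥ 100
  Kelston: +20 → 20 < 70
  Newell: +55 → 55 < 100
Round 2 — Claymore overflows.
  Kelston: +50 → 70 ≥ 70
Round 3 — Kelston overflows.
No further overflows.

yes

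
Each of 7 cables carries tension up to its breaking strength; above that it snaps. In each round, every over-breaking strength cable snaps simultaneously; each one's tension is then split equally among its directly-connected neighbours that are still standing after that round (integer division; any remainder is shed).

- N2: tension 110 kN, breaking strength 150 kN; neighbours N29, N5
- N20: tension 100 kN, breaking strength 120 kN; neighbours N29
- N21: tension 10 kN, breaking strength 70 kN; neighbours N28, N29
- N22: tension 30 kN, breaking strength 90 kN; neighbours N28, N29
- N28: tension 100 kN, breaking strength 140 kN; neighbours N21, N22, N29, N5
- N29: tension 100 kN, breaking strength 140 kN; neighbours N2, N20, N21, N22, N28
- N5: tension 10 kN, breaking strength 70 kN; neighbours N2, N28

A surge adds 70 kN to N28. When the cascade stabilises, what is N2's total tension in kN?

Round 1 — N28 at 170 > 140. N28 snaps.
  N28 sheds 170 kN to N21, N22, N29, N5: 42 each (2 lost).
    N21: 10+42 = 52 ≤ 70
    N22: 30+42 = 72 ≤ 90
    N29: 100+42 = 142 > 140
    N5: 10+42 = 52 ≤ 70
Round 2 — N29 snaps.
  N29 sheds 142 kN to N2, N20, N21, N22: 35 each (2 lost).
    N2: 110+35 = 145 ≤ 150
    N20: 100+35 = 135 > 120
    N21: 52+35 = 87 > 70
    N22: 72+35 = 107 > 90
Round 3 — N20, N21, N22 snap.
  N20 sheds 135 kN: no online neighbours, lost.
  N21 sheds 87 kN: no online neighbours, lost.
  N22 sheds 107 kN: no online neighbours, lost.
No further breaks.

145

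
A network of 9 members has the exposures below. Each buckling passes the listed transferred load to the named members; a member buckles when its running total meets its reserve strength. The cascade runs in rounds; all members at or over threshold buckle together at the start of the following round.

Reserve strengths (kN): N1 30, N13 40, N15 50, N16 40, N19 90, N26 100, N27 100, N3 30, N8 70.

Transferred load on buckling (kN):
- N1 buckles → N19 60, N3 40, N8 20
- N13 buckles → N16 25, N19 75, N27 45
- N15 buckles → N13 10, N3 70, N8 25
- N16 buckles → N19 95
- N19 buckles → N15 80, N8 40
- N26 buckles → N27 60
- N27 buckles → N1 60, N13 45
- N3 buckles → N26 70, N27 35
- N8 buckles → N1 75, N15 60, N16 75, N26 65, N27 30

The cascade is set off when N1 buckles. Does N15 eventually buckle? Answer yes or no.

no

Round 1 — N1 buckles (initial).
  N19: +60 → 60 < 90
  N3: +40 → 40 ≥ 30
  N8: +20 → 20 < 70
Round 2 — N3 buckles.
  N26: +70 → 70 < 100
  N27: +35 → 35 < 100
No further bucklings.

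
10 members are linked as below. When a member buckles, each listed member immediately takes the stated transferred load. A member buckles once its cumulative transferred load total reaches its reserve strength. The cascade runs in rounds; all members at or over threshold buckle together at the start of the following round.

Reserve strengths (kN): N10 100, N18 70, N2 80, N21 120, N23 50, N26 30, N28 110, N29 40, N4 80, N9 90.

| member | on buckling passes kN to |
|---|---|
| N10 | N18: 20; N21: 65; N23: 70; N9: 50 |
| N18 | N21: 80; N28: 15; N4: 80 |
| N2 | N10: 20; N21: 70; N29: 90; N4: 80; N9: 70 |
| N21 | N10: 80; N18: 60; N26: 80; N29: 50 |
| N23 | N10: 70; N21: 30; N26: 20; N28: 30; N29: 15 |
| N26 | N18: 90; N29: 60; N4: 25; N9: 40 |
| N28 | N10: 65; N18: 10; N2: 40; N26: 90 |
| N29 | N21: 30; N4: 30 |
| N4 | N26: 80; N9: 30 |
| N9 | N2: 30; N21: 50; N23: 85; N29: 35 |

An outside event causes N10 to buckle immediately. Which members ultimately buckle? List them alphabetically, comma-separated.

Round 1 — N10 buckles (initial).
  N18: +20 → 20 < 70
  N21: +65 → 65 < 120
  N23: +70 → 70 ≥ 50
  N9: +50 → 50 < 90
Round 2 — N23 buckles.
  N21: +30 → 95 < 120
  N26: +20 → 20 < 30
  N28: +30 → 30 < 110
  N29: +15 → 15 < 40
No further bucklings.

N10, N23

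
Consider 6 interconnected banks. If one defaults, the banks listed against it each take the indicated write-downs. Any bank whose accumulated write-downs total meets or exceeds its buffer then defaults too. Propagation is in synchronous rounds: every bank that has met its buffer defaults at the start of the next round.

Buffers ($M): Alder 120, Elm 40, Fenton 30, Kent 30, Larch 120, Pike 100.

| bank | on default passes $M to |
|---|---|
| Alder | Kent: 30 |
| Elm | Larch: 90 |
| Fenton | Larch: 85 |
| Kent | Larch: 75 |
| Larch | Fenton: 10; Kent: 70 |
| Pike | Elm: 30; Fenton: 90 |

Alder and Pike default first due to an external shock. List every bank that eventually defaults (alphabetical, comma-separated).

Round 1 — Alder, Pike default (initial).
  Elm: +30 → 30 < 40
  Fenton: +90 → 90 ≥ 30
  Kent: +30 → 30 ≥ 30
Round 2 — Fenton, Kent default.
  Larch: +85+75 → 160 ≥ 120
Round 3 — Larch defaults.
No further defaults.

Alder, Fenton, Kent, Larch, Pike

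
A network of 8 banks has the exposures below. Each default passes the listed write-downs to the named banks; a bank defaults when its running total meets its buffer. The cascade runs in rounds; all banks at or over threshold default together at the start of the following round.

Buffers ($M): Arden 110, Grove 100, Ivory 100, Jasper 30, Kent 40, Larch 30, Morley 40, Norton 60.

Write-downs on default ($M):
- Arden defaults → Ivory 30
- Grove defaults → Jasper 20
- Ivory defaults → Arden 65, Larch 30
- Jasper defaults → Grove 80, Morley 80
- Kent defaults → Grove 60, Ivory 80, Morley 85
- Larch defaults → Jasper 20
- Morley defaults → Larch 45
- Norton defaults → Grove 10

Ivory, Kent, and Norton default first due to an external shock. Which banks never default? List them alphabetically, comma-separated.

Round 1 — Ivory, Kent, Norton default (initial).
  Arden: +65 → 65 < 110
  Grove: +60+10 → 70 < 100
  Larch: +30 → 30 ≥ 30
  Morley: +85 → 85 ≥ 40
Round 2 — Larch, Morley default.
  Jasper: +20 → 20 < 30
No further defaults.

Arden, Grove, Jasper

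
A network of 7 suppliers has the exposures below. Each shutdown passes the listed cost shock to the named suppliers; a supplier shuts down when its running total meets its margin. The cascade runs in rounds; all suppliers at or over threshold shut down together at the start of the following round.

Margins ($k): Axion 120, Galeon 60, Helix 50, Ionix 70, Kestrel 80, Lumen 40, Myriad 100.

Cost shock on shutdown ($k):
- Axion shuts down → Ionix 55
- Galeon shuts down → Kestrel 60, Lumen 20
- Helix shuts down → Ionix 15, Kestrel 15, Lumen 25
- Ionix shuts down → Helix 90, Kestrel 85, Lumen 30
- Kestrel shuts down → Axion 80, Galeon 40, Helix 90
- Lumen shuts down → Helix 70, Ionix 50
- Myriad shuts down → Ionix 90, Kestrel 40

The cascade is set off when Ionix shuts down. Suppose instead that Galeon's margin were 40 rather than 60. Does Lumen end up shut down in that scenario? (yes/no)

With Galeon's margin at 40:
Round 1 — Ionix shuts down (initial).
  Helix: +90 → 90 ≥ 50
  Kestrel: +85 → 85 ≥ 80
  Lumen: +30 → 30 < 40
Round 2 — Helix, Kestrel shut down.
  Axion: +80 → 80 < 120
  Galeon: +40 → 40 ≥ 40
  Lumen: +25 → 55 ≥ 40
Round 3 — Galeon, Lumen shut down.
No further shutdowns.

yes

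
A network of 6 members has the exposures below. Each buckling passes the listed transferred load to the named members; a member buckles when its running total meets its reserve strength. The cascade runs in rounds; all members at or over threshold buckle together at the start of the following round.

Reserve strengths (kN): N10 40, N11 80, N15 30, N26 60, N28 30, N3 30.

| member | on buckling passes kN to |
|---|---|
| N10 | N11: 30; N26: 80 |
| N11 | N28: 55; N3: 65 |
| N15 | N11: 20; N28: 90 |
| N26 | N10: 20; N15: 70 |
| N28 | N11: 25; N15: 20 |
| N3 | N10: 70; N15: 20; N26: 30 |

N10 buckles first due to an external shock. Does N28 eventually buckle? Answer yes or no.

yes

Round 1 — N10 buckles (initial).
  N11: +30 → 30 < 80
  N26: +80 → 80 ≥ 60
Round 2 — N26 buckles.
  N15: +70 → 70 ≥ 30
Round 3 — N15 buckles.
  N11: +20 → 50 < 80
  N28: +90 → 90 ≥ 30
Round 4 — N28 buckles.
  N11: +25 → 75 < 80
No further bucklings.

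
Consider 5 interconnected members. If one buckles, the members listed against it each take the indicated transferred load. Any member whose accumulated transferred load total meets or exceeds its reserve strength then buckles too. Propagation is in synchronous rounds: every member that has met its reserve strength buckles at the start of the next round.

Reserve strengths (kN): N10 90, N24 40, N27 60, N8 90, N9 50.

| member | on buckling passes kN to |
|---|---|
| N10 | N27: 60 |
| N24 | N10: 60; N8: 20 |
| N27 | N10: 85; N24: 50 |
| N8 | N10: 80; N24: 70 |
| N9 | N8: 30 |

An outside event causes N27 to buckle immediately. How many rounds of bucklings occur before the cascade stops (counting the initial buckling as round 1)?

Round 1 — N27 buckles (initial).
  N10: +85 → 85 < 90
  N24: +50 → 50 ≥ 40
Round 2 — N24 buckles.
  N10: +60 → 145 ≥ 90
  N8: +20 → 20 < 90
Round 3 — N10 buckles.
No further bucklings.

3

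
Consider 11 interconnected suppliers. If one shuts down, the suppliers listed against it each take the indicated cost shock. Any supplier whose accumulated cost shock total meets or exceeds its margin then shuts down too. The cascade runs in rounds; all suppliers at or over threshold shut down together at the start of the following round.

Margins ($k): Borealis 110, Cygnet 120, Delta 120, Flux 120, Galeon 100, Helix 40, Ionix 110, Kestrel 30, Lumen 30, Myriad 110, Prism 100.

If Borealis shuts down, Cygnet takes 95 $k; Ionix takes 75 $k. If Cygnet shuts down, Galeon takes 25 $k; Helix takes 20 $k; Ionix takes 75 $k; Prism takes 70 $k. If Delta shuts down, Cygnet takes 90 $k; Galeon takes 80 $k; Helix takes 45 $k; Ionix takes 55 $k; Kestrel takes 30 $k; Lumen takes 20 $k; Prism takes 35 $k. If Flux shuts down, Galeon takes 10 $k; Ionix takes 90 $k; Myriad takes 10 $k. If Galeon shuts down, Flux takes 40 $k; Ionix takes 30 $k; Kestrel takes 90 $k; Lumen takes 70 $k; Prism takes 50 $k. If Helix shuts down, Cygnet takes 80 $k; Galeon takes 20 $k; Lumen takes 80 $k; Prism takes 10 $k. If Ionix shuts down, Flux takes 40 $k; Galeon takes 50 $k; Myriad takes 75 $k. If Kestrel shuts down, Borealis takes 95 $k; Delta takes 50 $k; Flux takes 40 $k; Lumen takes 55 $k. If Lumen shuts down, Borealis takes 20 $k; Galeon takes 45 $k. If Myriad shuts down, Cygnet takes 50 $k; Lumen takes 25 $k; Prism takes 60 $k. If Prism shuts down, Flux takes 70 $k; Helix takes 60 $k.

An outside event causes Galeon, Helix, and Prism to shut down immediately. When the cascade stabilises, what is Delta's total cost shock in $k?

Round 1 — Galeon, Helix, Prism shut down (initial).
  Cygnet: +80 → 80 < 120
  Flux: +40+70 → 110 < 120
  Ionix: +30 → 30 < 110
  Kestrel: +90 → 90 ≥ 30
  Lumen: +70+80 → 150 ≥ 30
Round 2 — Kestrel, Lumen shut down.
  Borealis: +95+20 → 115 ≥ 110
  Delta: +50 → 50 < 120
  Flux: +40 → 150 ≥ 120
Round 3 — Borealis, Flux shut down.
  Cygnet: +95 → 175 ≥ 120
  Ionix: +75+90 → 195 ≥ 110
  Myriad: +10 → 10 < 110
Round 4 — Cygnet, Ionix shut down.
  Myriad: +75 → 85 < 110
No further shutdowns.

50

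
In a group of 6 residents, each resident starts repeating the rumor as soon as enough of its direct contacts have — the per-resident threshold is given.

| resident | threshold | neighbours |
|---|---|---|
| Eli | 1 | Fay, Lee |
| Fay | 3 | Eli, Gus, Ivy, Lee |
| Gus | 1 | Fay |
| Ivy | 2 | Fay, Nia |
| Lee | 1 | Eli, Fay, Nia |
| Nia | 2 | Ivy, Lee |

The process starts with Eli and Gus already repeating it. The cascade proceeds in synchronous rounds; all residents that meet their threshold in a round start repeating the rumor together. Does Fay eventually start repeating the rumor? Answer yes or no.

Round 1 — Eli, Gus start repeating the rumor (initial).
Round 2 — checking thresholds:
  Fay: 2 of 4 neighbours < 3, not yet.
  Lee: 1 of 3 neighbours ≥ 1, starts repeating the rumor.
Round 3 — checking thresholds:
  Fay: 3 of 4 neighbours ≥ 3, starts repeating the rumor.
  Nia: 1 of 2 neighbours < 2, not yet.
Round 4 — no new spreads; cascade stops.

yes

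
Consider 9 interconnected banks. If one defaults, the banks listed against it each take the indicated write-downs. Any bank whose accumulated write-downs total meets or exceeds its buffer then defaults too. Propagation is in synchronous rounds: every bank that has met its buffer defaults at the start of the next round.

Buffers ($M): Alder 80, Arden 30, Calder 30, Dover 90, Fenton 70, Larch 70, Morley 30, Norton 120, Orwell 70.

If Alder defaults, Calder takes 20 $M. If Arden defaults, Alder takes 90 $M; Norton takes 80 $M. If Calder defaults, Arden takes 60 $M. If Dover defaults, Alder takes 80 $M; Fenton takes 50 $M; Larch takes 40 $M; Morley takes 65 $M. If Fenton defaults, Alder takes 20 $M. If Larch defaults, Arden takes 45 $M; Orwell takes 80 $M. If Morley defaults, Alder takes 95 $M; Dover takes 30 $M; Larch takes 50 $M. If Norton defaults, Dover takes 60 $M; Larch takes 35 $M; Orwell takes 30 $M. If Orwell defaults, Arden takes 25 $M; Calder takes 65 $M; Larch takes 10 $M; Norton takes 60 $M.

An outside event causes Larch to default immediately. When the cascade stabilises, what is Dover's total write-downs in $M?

60

Round 1 — Larch defaults (initial).
  Arden: +45 → 45 ≥ 30
  Orwell: +80 → 80 ≥ 70
Round 2 — Arden, Orwell default.
  Alder: +90 → 90 ≥ 80
  Calder: +65 → 65 ≥ 30
  Norton: +80+60 → 140 ≥ 120
Round 3 — Alder, Calder, Norton default.
  Dover: +60 → 60 < 90
No further defaults.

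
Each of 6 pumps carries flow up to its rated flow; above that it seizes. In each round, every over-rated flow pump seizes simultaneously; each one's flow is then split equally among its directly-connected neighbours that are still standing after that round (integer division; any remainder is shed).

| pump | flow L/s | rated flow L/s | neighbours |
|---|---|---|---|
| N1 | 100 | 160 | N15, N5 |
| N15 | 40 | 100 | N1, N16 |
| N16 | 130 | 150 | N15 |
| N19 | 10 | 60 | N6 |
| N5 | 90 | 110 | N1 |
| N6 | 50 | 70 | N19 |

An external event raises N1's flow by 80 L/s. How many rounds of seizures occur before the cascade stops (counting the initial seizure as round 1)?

3

Round 1 — N1 at 180 > 160. N1 seizes.
  N1 sheds 180 L/s to N15, N5: 90 each.
    N15: 40+90 = 130 > 100
    N5: 90+90 = 180 > 110
Round 2 — N15, N5 seize.
  N15 sheds 130 L/s to N16: 130 each.
    N16: 130+130 = 260 > 150
  N5 sheds 180 L/s: no online neighbours, lost.
Round 3 — N16 seizes.
  N16 sheds 260 L/s: no online neighbours, lost.
No further seizures.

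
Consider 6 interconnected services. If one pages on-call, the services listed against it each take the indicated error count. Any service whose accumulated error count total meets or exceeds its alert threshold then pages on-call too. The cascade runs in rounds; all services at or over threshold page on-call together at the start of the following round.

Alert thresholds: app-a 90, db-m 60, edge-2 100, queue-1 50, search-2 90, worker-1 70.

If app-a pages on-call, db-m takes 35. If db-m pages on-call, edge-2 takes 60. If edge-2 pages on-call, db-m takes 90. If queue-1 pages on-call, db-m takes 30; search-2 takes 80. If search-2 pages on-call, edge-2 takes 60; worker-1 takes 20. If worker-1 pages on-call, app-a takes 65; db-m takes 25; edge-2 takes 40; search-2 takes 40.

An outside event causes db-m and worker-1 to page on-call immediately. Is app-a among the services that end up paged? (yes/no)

no

Round 1 — db-m, worker-1 page on-call (initial).
  app-a: +65 → 65 < 90
  edge-2: +60+40 → 100 ≥ 100
  search-2: +40 → 40 < 90
Round 2 — edge-2 pages on-call.
No further pages.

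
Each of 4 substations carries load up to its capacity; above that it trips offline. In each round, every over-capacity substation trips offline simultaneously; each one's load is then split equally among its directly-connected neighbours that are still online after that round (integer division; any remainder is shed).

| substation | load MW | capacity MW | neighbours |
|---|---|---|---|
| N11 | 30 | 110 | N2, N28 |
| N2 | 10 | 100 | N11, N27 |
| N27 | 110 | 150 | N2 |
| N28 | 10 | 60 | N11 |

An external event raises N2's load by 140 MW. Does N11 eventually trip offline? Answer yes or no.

no

Round 1 — N2 at 150 > 100. N2 trips offline.
  N2 sheds 150 MW to N11, N27: 75 each.
    N11: 30+75 = 105 ≤ 110
    N27: 110+75 = 185 > 150
Round 2 — N27 trips offline.
  N27 sheds 185 MW: no online neighbours, lost.
No further trips.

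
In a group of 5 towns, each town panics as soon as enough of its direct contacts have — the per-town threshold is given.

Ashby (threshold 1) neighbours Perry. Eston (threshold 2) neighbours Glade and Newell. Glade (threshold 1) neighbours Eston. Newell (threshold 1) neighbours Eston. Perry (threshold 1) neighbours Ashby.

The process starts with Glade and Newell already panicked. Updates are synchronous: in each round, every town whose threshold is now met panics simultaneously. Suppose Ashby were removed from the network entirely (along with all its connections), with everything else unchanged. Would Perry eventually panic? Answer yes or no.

no

With Ashby removed:
Round 1 — Glade, Newell panic (initial).
Round 2 — checking thresholds:
  Eston: 2 of 2 neighbours ≥ 2, panics.
Round 3 — no new panics; cascade stops.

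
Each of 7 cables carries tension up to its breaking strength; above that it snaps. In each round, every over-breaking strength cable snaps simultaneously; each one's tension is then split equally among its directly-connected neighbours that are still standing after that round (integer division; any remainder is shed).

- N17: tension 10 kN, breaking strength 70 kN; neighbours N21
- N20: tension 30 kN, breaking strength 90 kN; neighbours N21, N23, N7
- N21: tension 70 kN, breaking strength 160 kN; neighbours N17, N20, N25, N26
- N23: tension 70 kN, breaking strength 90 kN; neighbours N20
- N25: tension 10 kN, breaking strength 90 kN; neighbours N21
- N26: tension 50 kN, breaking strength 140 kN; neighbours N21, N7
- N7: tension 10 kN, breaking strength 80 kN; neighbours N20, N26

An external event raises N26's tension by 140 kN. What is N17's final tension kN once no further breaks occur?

Round 1 — N26 at 190 > 140. N26 snaps.
  N26 sheds 190 kN to N21, N7: 95 each.
    N21: 70+95 = 165 > 160
    N7: 10+95 = 105 > 80
Round 2 — N21, N7 snap.
  N21 sheds 165 kN to N17, N20, N25: 55 each.
    N17: 10+55 = 65 ≤ 70
    N20: 30+55 = 85 ≤ 90
    N25: 10+55 = 65 ≤ 90
  N7 sheds 105 kN to N20: 105 each.
    N20: 85+105 = 190 > 90
Round 3 — N20 snaps.
  N20 sheds 190 kN to N23: 190 each.
    N23: 70+190 = 260 > 90
Round 4 — N23 snaps.
  N23 sheds 260 kN: no online neighbours, lost.
No further breaks.

65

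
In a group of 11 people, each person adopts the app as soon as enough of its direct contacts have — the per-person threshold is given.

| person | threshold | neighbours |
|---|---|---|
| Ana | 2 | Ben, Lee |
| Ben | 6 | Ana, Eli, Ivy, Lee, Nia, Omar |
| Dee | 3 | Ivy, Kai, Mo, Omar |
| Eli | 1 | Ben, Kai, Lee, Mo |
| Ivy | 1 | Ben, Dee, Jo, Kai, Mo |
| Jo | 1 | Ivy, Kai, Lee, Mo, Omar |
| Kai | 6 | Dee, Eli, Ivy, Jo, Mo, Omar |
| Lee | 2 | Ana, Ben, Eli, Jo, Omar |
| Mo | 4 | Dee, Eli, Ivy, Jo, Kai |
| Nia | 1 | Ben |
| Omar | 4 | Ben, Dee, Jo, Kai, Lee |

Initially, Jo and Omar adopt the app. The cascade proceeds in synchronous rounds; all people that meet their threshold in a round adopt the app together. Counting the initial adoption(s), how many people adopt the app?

Round 1 — Jo, Omar adopt the app (initial).
Round 2 — checking thresholds:
  Ben: 1 of 6 neighbours < 6, not yet.
  Dee: 1 of 4 neighbours < 3, not yet.
  Ivy: 1 of 5 neighbours ≥ 1, adopts the app.
  Kai: 2 of 6 neighbours < 6, not yet.
  Lee: 2 of 5 neighbours ≥ 2, adopts the app.
  Mo: 1 of 5 neighbours < 4, not yet.
Round 3 — checking thresholds:
  Ana: 1 of 2 neighbours < 2, not yet.
  Ben: 3 of 6 neighbours < 6, not yet.
  Dee: 2 of 4 neighbours < 3, not yet.
  Eli: 1 of 4 neighbours ≥ 1, adopts the app.
  Kai: 3 of 6 neighbours < 6, not yet.
  Mo: 2 of 5 neighbours < 4, not yet.
Round 4 — no new adoptions; cascade stops.

5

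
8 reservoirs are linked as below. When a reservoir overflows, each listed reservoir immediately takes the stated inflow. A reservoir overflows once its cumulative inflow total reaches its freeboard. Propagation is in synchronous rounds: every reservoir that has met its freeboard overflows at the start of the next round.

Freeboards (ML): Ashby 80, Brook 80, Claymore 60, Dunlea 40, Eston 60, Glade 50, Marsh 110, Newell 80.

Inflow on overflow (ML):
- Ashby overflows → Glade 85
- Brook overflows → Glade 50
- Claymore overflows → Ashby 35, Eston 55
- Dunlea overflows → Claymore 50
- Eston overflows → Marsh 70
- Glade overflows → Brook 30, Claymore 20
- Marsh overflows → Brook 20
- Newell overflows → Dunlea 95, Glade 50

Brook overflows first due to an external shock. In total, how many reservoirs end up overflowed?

Round 1 — Brook overflows (initial).
  Glade: +50 → 50 ≥ 50
Round 2 — Glade overflows.
  Claymore: +20 → 20 < 60
No further overflows.

2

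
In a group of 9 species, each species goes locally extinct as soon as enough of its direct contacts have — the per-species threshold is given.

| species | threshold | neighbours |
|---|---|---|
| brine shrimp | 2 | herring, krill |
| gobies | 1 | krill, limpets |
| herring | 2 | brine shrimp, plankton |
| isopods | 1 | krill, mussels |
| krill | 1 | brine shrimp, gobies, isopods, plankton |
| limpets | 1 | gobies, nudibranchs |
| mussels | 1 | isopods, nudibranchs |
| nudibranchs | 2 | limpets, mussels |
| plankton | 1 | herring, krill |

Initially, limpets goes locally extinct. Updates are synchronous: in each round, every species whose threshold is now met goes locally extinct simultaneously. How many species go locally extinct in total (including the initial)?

Round 1 — limpets goes locally extinct (initial).
Round 2 — checking thresholds:
  gobies: 1 of 2 neighbours ≥ 1, goes locally extinct.
  nudibranchs: 1 of 2 neighbours < 2, holds.
Round 3 — checking thresholds:
  krill: 1 of 4 neighbours ≥ 1, goes locally extinct.
  nudibranchs: 1 of 2 neighbours < 2, holds.
Round 4 — checking thresholds:
  brine shrimp: 1 of 2 neighbours < 2, holds.
  isopods: 1 of 2 neighbours ≥ 1, goes locally extinct.
  nudibranchs: 1 of 2 neighbours < 2, holds.
  plankton: 1 of 2 neighbours ≥ 1, goes locally extinct.
Round 5 — checking thresholds:
  brine shrimp: 1 of 2 neighbours < 2, holds.
  herring: 1 of 2 neighbours < 2, holds.
  mussels: 1 of 2 neighbours ≥ 1, goes locally extinct.
  nudibranchs: 1 of 2 neighbours < 2, holds.
Round 6 — checking thresholds:
  brine shrimp: 1 of 2 neighbours < 2, holds.
  herring: 1 of 2 neighbours < 2, holds.
  nudibranchs: 2 of 2 neighbours ≥ 2, goes locally extinct.
Round 7 — no new extinctions; cascade stops.

7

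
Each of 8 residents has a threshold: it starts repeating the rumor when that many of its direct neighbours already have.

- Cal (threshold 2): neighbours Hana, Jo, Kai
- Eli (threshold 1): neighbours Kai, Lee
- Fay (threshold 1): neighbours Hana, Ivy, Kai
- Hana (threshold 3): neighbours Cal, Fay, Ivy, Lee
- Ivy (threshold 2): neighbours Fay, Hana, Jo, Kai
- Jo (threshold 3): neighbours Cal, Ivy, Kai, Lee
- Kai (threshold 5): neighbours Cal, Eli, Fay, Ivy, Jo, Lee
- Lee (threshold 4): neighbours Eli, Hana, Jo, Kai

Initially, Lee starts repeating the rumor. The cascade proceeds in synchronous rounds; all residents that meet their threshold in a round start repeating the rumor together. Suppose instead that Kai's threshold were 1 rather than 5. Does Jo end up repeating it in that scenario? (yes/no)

yes

With Kai's threshold at 1:
Round 1 — Lee starts repeating the rumor (initial).
Round 2 — checking thresholds:
  Eli: 1 of 2 neighbours ≥ 1, starts repeating the rumor.
  Hana: 1 of 4 neighbours < 3, not yet.
  Jo: 1 of 4 neighbours < 3, not yet.
  Kai: 1 of 6 neighbours ≥ 1, starts repeating the rumor.
Round 3 — checking thresholds:
  Cal: 1 of 3 neighbours < 2, not yet.
  Fay: 1 of 3 neighbours ≥ 1, starts repeating the rumor.
  Hana: 1 of 4 neighbours < 3, not yet.
  Ivy: 1 of 4 neighbours < 2, not yet.
  Jo: 2 of 4 neighbours < 3, not yet.
Round 4 — checking thresholds:
  Cal: 1 of 3 neighbours < 2, not yet.
  Hana: 2 of 4 neighbours < 3, not yet.
  Ivy: 2 of 4 neighbours ≥ 2, starts repeating the rumor.
  Jo: 2 of 4 neighbours < 3, not yet.
Round 5 — checking thresholds:
  Cal: 1 of 3 neighbours < 2, not yet.
  Hana: 3 of 4 neighbours ≥ 3, starts repeating the rumor.
  Jo: 3 of 4 neighbours ≥ 3, starts repeating the rumor.
Round 6 — checking thresholds:
  Cal: 3 of 3 neighbours ≥ 2, starts repeating the rumor.
Round 7 — no new spreads; cascade stops.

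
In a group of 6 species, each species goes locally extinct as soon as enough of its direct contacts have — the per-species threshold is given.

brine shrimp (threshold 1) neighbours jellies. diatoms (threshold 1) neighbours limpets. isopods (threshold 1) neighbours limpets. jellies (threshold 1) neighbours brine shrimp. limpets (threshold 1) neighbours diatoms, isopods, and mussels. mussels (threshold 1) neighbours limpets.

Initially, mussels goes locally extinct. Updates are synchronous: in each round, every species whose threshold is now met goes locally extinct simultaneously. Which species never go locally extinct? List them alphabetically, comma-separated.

Round 1 — mussels goes locally extinct (initial).
Round 2 — checking thresholds:
  limpets: 1 of 3 neighbours ≥ 1, goes locally extinct.
Round 3 — checking thresholds:
  diatoms: 1 of 1 neighbours ≥ 1, goes locally extinct.
  isopods: 1 of 1 neighbours ≥ 1, goes locally extinct.
Round 4 — no new extinctions; cascade stops.

brine shrimp, jellies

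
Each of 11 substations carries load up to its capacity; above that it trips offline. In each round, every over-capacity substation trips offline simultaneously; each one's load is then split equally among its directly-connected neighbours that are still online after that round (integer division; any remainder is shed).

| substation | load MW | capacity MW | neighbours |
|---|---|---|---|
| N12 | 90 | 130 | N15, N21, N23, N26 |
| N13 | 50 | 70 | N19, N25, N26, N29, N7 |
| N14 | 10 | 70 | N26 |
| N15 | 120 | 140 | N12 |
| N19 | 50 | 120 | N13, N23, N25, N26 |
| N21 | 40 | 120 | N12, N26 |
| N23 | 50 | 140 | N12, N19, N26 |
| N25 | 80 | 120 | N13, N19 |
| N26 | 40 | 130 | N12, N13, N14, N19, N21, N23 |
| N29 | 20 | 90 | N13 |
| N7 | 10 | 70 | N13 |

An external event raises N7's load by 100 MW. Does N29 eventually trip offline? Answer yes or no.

Round 1 — N7 at 110 > 70. N7 trips offline.
  N7 sheds 110 MW to N13: 110 each.
    N13: 50+110 = 160 > 70
Round 2 — N13 trips offline.
  N13 sheds 160 MW to N19, N25, N26, N29: 40 each.
    N19: 50+40 = 90 ≤ 120
    N25: 80+40 = 120 ≤ 120
    N26: 40+40 = 80 ≤ 130
    N29: 20+40 = 60 ≤ 90
No further trips.

no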